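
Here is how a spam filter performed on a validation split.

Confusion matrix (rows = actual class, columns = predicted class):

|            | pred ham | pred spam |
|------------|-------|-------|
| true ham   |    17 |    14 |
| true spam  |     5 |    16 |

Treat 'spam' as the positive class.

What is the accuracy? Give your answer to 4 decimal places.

0.6346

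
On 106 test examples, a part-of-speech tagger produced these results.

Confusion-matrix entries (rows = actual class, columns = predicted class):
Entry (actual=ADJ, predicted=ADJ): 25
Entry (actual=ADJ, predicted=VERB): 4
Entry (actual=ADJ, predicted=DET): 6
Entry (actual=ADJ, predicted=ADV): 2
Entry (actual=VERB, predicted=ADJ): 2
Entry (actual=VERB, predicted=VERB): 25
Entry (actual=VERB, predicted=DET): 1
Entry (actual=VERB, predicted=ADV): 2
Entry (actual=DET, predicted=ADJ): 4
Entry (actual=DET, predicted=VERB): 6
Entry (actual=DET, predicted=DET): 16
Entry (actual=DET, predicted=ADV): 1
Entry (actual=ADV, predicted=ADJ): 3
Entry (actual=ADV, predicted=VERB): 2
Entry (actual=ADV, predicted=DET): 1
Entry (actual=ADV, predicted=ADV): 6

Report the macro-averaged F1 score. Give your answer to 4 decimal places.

Per-class F1 score (2·TP/(2·TP+FP+FN)):
  ADJ: TP=25, FP=2+4+3=9, FN=4+6+2=12 → 50/71 = 0.70423
  VERB: TP=25, FP=4+6+2=12, FN=2+1+2=5 → 50/67 = 0.74627
  DET: TP=16, FP=6+1+1=8, FN=4+6+1=11 → 32/51 = 0.62745
  ADV: TP=6, FP=2+2+1=5, FN=3+2+1=6 → 12/23 = 0.52174
Macro-F1 score = mean = (0.70423 + 0.74627 + 0.62745 + 0.52174) / 4 = 0.6499

0.6499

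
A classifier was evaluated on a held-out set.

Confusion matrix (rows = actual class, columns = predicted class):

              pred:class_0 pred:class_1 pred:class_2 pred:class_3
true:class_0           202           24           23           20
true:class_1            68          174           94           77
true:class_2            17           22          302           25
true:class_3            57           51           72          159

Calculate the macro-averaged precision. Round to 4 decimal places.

0.6025

Per-class precision (TP/(TP+FP)):
  class_0: TP=202, FP=68+17+57=142 → 202/344 = 0.58721
  class_1: TP=174, FP=24+22+51=97 → 174/271 = 0.64207
  class_2: TP=302, FP=23+94+72=189 → 302/491 = 0.61507
  class_3: TP=159, FP=20+77+25=122 → 159/281 = 0.56584
Macro-precision = mean = (0.58721 + 0.64207 + 0.61507 + 0.56584) / 4 = 0.6025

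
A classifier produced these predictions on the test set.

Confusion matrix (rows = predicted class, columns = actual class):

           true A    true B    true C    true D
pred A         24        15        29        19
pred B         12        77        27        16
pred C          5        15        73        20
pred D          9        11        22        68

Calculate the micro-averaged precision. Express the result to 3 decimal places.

0.548

Micro-averaging pools counts across classes: ΣTP=242, ΣFP=200, ΣFN=200.
Micro-precision = TP/(TP+FP) on pooled counts = 0.548 (equals overall accuracy in single-label multiclass).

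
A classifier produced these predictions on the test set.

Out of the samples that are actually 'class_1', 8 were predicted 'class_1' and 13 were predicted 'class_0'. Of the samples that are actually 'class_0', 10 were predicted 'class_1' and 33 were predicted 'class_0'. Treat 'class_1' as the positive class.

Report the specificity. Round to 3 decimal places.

0.767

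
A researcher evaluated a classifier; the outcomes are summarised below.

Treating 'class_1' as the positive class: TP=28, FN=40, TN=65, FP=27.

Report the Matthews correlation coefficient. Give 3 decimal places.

0.123

MCC = (TP·TN − FP·FN) / √((TP+FP)(TP+FN)(TN+FP)(TN+FN))
Numerator = 28·65 − 27·40 = 740
Denominator = √(55·68·92·105) = √36128400 = 6010.6905
MCC = 740 / 6010.6905 = 0.123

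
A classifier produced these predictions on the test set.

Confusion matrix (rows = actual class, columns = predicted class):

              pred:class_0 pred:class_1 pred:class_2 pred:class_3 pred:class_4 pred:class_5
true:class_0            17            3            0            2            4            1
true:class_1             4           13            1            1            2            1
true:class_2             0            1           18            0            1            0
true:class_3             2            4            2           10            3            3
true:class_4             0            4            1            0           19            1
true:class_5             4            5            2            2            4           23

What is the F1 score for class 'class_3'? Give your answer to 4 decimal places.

0.5128

F1 score = 2·TP/(2·TP+FP+FN).
class_3: TP=10, FP=2+1+0+0+2=5, FN=2+4+2+3+3=14 → 20/39 = 0.51282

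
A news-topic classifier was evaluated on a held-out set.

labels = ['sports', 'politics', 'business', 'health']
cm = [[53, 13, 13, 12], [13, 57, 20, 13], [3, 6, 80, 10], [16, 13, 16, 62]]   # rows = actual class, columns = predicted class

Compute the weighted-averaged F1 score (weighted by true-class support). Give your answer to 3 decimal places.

Per-class F1 score (2·TP/(2·TP+FP+FN)):
  sports: TP=53, FP=13+3+16=32, FN=13+13+12=38 → 106/176 = 0.6023
  politics: TP=57, FP=13+6+13=32, FN=13+20+13=46 → 114/192 = 0.5938
  business: TP=80, FP=13+20+16=49, FN=3+6+10=19 → 160/228 = 0.7018
  health: TP=62, FP=12+13+10=35, FN=16+13+16=45 → 124/204 = 0.6078
Weighted-F1 score = Σ (supportᵢ/N)·F1 scoreᵢ with N=400: (91/400)·0.6023 + (103/400)·0.5938 + (99/400)·0.7018 + (107/400)·0.6078 = 0.626

0.626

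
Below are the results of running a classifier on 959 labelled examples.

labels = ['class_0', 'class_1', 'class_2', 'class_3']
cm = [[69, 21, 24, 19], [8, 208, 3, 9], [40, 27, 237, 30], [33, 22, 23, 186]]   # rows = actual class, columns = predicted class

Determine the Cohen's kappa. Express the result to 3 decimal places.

Observed agreement pₒ = trace/N = 700/959 = 0.7299
Expected agreement pₑ = Σ (rowᵢ·colᵢ)/N² = (133·150 + 228·278 + 334·287 + 264·244)/959² = 0.2649
κ = (pₒ − pₑ)/(1 − pₑ) = (0.7299 − 0.2649)/(1 − 0.2649) = 0.633

0.633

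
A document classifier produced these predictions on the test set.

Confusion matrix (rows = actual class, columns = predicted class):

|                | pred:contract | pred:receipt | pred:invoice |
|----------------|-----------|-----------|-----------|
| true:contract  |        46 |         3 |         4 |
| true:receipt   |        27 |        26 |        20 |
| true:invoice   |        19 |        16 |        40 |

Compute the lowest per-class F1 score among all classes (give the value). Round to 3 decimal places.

Per-class F1 score (2·TP/(2·TP+FP+FN)):
  contract: TP=46, FP=27+19=46, FN=3+4=7 → 92/145 = 0.6345
  receipt: TP=26, FP=3+16=19, FN=27+20=47 → 52/118 = 0.4407
  invoice: TP=40, FP=4+20=24, FN=19+16=35 → 80/139 = 0.5755
Lowest is class 'receipt' with F1 score = 0.441.

0.441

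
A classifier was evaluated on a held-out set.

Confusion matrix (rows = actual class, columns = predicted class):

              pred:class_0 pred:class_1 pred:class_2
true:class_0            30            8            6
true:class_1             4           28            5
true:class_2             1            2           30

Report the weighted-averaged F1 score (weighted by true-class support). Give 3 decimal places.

Per-class F1 score (2·TP/(2·TP+FP+FN)):
  class_0: TP=30, FP=4+1=5, FN=8+6=14 → 60/79 = 0.7595
  class_1: TP=28, FP=8+2=10, FN=4+5=9 → 56/75 = 0.7467
  class_2: TP=30, FP=6+5=11, FN=1+2=3 → 60/74 = 0.8108
Weighted-F1 score = Σ (supportᵢ/N)·F1 scoreᵢ with N=114: (44/114)·0.7595 + (37/114)·0.7467 + (33/114)·0.8108 = 0.770

0.770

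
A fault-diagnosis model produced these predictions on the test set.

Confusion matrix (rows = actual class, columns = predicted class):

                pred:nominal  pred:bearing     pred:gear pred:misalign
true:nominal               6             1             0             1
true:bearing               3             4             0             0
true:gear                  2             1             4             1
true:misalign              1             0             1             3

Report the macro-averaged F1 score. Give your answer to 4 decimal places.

Per-class F1 score (2·TP/(2·TP+FP+FN)):
  nominal: TP=6, FP=3+2+1=6, FN=1+0+1=2 → 12/20 = 0.60000
  bearing: TP=4, FP=1+1+0=2, FN=3+0+0=3 → 8/13 = 0.61538
  gear: TP=4, FP=0+0+1=1, FN=2+1+1=4 → 8/13 = 0.61538
  misalign: TP=3, FP=1+0+1=2, FN=1+0+1=2 → 6/10 = 0.60000
Macro-F1 score = mean = (0.60000 + 0.61538 + 0.61538 + 0.60000) / 4 = 0.6077

0.6077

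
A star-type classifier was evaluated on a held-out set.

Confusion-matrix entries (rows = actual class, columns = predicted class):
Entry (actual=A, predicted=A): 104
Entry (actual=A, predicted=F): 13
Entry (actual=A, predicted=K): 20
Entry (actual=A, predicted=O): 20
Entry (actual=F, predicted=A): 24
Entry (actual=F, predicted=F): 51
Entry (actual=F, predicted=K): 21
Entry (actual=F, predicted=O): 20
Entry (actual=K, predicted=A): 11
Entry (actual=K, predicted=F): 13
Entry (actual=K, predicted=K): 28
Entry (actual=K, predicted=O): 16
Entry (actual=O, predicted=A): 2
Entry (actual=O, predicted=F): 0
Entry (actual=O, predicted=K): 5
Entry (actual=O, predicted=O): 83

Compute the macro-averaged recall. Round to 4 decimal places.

0.6090

Per-class recall (TP/(TP+FN)):
  A: TP=104, FN=13+20+20=53 → 104/157 = 0.66242
  F: TP=51, FN=24+21+20=65 → 51/116 = 0.43966
  K: TP=28, FN=11+13+16=40 → 28/68 = 0.41176
  O: TP=83, FN=2+0+5=7 → 83/90 = 0.92222
Macro-recall = mean = (0.66242 + 0.43966 + 0.41176 + 0.92222) / 4 = 0.6090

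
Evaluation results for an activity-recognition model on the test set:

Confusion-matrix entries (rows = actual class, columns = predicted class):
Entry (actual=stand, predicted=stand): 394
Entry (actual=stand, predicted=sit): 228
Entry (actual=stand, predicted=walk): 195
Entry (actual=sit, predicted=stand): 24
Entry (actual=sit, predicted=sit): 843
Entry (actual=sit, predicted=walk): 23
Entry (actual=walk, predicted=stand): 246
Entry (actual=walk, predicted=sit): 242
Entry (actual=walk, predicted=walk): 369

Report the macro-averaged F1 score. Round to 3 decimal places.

0.603

Per-class F1 score (2·TP/(2·TP+FP+FN)):
  stand: TP=394, FP=24+246=270, FN=228+195=423 → 788/1481 = 0.5321
  sit: TP=843, FP=228+242=470, FN=24+23=47 → 1686/2203 = 0.7653
  walk: TP=369, FP=195+23=218, FN=246+242=488 → 738/1444 = 0.5111
Macro-F1 score = mean = (0.5321 + 0.7653 + 0.5111) / 3 = 0.603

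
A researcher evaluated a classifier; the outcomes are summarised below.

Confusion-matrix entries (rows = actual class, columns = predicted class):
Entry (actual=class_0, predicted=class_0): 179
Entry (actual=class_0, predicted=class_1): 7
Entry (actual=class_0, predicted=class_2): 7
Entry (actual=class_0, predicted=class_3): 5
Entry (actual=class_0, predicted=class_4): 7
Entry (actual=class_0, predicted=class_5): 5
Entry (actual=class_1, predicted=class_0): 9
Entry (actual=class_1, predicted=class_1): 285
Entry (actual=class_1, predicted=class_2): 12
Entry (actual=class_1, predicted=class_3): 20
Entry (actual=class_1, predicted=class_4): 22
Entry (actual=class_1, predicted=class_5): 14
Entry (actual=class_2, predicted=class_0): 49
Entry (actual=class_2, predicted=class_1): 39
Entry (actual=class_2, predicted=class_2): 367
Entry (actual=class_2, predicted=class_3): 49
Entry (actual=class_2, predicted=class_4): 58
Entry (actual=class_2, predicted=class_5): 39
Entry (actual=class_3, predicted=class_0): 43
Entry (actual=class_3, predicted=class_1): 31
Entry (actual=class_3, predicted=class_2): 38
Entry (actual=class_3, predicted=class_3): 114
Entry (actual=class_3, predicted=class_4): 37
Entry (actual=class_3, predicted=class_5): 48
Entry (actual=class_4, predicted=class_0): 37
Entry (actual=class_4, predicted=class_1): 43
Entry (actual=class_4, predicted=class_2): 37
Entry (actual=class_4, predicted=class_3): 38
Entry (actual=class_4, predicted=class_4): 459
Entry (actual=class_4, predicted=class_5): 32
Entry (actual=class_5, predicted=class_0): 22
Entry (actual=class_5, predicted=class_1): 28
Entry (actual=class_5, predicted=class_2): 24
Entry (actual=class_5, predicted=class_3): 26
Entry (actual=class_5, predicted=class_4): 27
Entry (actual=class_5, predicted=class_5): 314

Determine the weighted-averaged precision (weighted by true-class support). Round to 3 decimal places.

Per-class precision (TP/(TP+FP)):
  class_0: TP=179, FP=9+49+43+37+22=160 → 179/339 = 0.5280
  class_1: TP=285, FP=7+39+31+43+28=148 → 285/433 = 0.6582
  class_2: TP=367, FP=7+12+38+37+24=118 → 367/485 = 0.7567
  class_3: TP=114, FP=5+20+49+38+26=138 → 114/252 = 0.4524
  class_4: TP=459, FP=7+22+58+37+27=151 → 459/610 = 0.7525
  class_5: TP=314, FP=5+14+39+48+32=138 → 314/452 = 0.6947
Weighted-precision = Σ (supportᵢ/N)·precisionᵢ with N=2571: (210/2571)·0.5280 + (362/2571)·0.6582 + (601/2571)·0.7567 + (311/2571)·0.4524 + (646/2571)·0.7525 + (441/2571)·0.6947 = 0.676

0.676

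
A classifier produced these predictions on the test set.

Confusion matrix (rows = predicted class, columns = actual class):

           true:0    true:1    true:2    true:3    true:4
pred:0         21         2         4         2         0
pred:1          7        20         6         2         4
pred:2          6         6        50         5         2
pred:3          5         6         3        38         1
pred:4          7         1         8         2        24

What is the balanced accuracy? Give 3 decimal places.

0.656

Balanced accuracy = mean of per-class recall.
  0: recall = 21/46 = 0.4565
  1: recall = 20/35 = 0.5714
  2: recall = 50/71 = 0.7042
  3: recall = 38/49 = 0.7755
  4: recall = 24/31 = 0.7742
Mean = (0.4565 + 0.5714 + 0.7042 + 0.7755 + 0.7742) / 5 = 0.656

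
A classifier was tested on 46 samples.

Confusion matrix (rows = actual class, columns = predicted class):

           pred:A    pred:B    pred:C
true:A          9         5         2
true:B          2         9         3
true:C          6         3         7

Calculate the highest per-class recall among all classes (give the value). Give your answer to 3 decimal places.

0.643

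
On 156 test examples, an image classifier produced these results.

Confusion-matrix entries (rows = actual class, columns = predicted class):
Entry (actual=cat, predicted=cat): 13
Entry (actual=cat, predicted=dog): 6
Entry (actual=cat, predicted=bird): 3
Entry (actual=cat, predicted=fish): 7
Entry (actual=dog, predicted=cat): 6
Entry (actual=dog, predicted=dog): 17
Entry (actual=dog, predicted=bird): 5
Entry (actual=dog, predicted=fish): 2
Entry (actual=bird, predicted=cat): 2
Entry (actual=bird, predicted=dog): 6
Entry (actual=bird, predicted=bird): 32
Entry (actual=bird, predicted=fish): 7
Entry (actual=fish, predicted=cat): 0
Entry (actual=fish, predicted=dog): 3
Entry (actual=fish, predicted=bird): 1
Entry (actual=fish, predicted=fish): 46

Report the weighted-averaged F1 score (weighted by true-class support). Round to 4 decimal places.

0.6845

Per-class F1 score (2·TP/(2·TP+FP+FN)):
  cat: TP=13, FP=6+2+0=8, FN=6+3+7=16 → 26/50 = 0.52000
  dog: TP=17, FP=6+6+3=15, FN=6+5+2=13 → 34/62 = 0.54839
  bird: TP=32, FP=3+5+1=9, FN=2+6+7=15 → 64/88 = 0.72727
  fish: TP=46, FP=7+2+7=16, FN=0+3+1=4 → 92/112 = 0.82143
Weighted-F1 score = Σ (supportᵢ/N)·F1 scoreᵢ with N=156: (29/156)·0.52000 + (30/156)·0.54839 + (47/156)·0.72727 + (50/156)·0.82143 = 0.6845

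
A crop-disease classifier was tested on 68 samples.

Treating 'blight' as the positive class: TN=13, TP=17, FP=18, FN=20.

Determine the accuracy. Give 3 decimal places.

0.441

Accuracy = (TP+TN)/N = (17+13)/68 = 0.441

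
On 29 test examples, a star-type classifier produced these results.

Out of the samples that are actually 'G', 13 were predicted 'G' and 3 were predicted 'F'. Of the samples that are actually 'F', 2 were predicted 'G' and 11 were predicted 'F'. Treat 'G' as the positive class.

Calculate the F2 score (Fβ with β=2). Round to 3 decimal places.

0.823

Fβ = (1+β²)·TP / ((1+β²)·TP + β²·FN + FP), with β²=4
= 5·13 / (5·13 + 4·3 + 2) = 0.823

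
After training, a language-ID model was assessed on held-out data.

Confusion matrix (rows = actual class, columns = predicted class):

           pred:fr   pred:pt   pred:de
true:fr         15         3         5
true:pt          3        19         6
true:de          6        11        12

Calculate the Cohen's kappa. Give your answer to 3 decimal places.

0.361

Observed agreement pₒ = trace/N = 46/80 = 0.5750
Expected agreement pₑ = Σ (rowᵢ·colᵢ)/N² = (23·24 + 28·33 + 29·23)/80² = 0.3348
κ = (pₒ − pₑ)/(1 − pₑ) = (0.5750 − 0.3348)/(1 − 0.3348) = 0.361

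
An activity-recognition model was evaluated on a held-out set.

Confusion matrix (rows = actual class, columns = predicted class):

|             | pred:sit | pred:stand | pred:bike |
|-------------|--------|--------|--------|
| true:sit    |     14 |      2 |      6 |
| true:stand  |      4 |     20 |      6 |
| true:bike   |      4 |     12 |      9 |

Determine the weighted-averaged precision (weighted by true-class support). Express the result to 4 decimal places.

0.5501

Per-class precision (TP/(TP+FP)):
  sit: TP=14, FP=4+4=8 → 14/22 = 0.63636
  stand: TP=20, FP=2+12=14 → 20/34 = 0.58824
  bike: TP=9, FP=6+6=12 → 9/21 = 0.42857
Weighted-precision = Σ (supportᵢ/N)·precisionᵢ with N=77: (22/77)·0.63636 + (30/77)·0.58824 + (25/77)·0.42857 = 0.5501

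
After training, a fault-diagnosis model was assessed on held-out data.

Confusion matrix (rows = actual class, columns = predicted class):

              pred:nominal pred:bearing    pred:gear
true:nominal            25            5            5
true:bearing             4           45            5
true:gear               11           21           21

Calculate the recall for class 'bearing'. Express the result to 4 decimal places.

0.8333

recall = TP/(TP+FN).
bearing: TP=45, FN=4+5=9 → 45/54 = 0.83333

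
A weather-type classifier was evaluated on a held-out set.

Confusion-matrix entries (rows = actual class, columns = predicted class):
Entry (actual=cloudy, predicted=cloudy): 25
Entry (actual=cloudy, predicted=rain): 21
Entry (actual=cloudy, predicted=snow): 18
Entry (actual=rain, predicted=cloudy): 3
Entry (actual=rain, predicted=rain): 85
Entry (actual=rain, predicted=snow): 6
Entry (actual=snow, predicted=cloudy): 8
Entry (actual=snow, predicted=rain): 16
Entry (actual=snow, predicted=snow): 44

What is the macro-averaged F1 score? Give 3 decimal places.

Per-class F1 score (2·TP/(2·TP+FP+FN)):
  cloudy: TP=25, FP=3+8=11, FN=21+18=39 → 50/100 = 0.5000
  rain: TP=85, FP=21+16=37, FN=3+6=9 → 170/216 = 0.7870
  snow: TP=44, FP=18+6=24, FN=8+16=24 → 88/136 = 0.6471
Macro-F1 score = mean = (0.5000 + 0.7870 + 0.6471) / 3 = 0.645

0.645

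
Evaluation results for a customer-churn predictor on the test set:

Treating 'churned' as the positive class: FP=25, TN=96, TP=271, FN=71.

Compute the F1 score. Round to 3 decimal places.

Precision = TP/(TP+FP) = 271/296 = 0.9155
Recall = TP/(TP+FN) = 271/342 = 0.7924
F1 = 2·TP/(2·TP+FP+FN) = 542/638 = 0.850

0.850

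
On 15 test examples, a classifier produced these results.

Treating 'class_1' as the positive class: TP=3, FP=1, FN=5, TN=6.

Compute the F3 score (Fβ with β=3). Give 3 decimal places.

0.395

Fβ = (1+β²)·TP / ((1+β²)·TP + β²·FN + FP), with β²=9
= 10·3 / (10·3 + 9·5 + 1) = 0.395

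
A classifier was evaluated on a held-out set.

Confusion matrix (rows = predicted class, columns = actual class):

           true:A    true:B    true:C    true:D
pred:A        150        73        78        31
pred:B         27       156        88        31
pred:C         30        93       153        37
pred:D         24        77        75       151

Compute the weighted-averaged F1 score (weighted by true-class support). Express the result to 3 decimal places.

0.473

Per-class F1 score (2·TP/(2·TP+FP+FN)):
  A: TP=150, FP=73+78+31=182, FN=27+30+24=81 → 300/563 = 0.5329
  B: TP=156, FP=27+88+31=146, FN=73+93+77=243 → 312/701 = 0.4451
  C: TP=153, FP=30+93+37=160, FN=78+88+75=241 → 306/707 = 0.4328
  D: TP=151, FP=24+77+75=176, FN=31+31+37=99 → 302/577 = 0.5234
Weighted-F1 score = Σ (supportᵢ/N)·F1 scoreᵢ with N=1274: (231/1274)·0.5329 + (399/1274)·0.4451 + (394/1274)·0.4328 + (250/1274)·0.5234 = 0.473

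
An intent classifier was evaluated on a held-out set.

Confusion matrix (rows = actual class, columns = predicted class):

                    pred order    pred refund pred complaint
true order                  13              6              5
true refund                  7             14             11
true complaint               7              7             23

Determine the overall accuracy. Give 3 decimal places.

0.538

Accuracy = trace / total = (13+14+23=50) / 93 = 50/93 = 0.538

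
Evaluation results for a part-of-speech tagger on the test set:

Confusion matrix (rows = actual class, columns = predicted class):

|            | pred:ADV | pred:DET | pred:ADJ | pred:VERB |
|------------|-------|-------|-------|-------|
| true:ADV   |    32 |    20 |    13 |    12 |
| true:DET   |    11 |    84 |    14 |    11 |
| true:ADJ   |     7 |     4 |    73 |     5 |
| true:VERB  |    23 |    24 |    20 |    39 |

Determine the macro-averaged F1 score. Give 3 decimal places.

Per-class F1 score (2·TP/(2·TP+FP+FN)):
  ADV: TP=32, FP=11+7+23=41, FN=20+13+12=45 → 64/150 = 0.4267
  DET: TP=84, FP=20+4+24=48, FN=11+14+11=36 → 168/252 = 0.6667
  ADJ: TP=73, FP=13+14+20=47, FN=7+4+5=16 → 146/209 = 0.6986
  VERB: TP=39, FP=12+11+5=28, FN=23+24+20=67 → 78/173 = 0.4509
Macro-F1 score = mean = (0.4267 + 0.6667 + 0.6986 + 0.4509) / 4 = 0.561

0.561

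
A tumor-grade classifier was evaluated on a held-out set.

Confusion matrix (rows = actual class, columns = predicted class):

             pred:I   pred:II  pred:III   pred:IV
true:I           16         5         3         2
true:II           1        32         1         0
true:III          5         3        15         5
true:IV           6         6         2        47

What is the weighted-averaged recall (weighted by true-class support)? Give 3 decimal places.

0.738

Per-class recall (TP/(TP+FN)):
  I: TP=16, FN=5+3+2=10 → 16/26 = 0.6154
  II: TP=32, FN=1+1+0=2 → 32/34 = 0.9412
  III: TP=15, FN=5+3+5=13 → 15/28 = 0.5357
  IV: TP=47, FN=6+6+2=14 → 47/61 = 0.7705
Weighted-recall = Σ (supportᵢ/N)·recallᵢ with N=149: (26/149)·0.6154 + (34/149)·0.9412 + (28/149)·0.5357 + (61/149)·0.7705 = 0.738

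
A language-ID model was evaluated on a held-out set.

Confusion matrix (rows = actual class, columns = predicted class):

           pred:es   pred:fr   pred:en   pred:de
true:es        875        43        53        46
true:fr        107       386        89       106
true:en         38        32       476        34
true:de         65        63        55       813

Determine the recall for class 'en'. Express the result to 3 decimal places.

0.821

Take TP from the diagonal, FP from the rest of the 'en' prediction marginal, FN from the rest of the 'en' actual marginal.
recall = TP/(TP+FN).
en: TP=476, FN=38+32+34=104 → 476/580 = 0.8207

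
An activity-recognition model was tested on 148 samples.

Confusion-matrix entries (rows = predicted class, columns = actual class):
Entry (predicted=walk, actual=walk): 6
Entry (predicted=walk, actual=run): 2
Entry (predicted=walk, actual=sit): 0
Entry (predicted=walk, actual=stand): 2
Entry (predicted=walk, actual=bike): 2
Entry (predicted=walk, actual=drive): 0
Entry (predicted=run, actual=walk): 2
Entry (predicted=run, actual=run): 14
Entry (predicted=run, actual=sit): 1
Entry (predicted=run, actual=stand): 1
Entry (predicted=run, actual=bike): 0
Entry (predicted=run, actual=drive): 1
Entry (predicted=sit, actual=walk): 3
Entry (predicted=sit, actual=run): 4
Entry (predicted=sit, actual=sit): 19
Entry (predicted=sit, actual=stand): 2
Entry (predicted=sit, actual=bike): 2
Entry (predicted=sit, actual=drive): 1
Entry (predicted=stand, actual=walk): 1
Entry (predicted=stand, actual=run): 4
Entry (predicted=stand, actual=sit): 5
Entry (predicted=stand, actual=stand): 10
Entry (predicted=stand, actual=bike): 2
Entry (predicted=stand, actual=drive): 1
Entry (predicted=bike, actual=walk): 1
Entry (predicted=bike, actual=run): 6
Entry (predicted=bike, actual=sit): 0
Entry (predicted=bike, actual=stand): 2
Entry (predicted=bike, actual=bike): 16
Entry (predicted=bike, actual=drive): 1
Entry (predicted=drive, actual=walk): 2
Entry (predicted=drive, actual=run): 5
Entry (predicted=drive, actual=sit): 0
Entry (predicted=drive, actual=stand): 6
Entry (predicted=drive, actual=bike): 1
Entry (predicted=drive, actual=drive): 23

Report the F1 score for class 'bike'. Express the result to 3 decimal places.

0.653

F1 score = 2·TP/(2·TP+FP+FN).
bike: TP=16, FP=1+6+0+2+1=10, FN=2+0+2+2+1=7 → 32/49 = 0.6531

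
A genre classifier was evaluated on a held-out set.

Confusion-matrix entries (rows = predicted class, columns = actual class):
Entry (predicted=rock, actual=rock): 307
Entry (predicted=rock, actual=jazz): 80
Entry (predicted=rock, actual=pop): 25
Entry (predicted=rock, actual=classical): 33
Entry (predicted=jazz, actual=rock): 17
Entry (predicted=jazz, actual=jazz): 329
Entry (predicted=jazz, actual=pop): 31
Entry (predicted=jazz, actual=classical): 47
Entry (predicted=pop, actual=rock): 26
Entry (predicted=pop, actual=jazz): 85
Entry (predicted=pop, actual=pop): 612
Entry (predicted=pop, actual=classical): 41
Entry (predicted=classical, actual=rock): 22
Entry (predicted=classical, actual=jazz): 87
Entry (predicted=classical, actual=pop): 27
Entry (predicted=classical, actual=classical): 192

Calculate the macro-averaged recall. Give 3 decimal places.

Per-class recall (TP/(TP+FN)):
  rock: TP=307, FN=17+26+22=65 → 307/372 = 0.8253
  jazz: TP=329, FN=80+85+87=252 → 329/581 = 0.5663
  pop: TP=612, FN=25+31+27=83 → 612/695 = 0.8806
  classical: TP=192, FN=33+47+41=121 → 192/313 = 0.6134
Macro-recall = mean = (0.8253 + 0.5663 + 0.8806 + 0.6134) / 4 = 0.721

0.721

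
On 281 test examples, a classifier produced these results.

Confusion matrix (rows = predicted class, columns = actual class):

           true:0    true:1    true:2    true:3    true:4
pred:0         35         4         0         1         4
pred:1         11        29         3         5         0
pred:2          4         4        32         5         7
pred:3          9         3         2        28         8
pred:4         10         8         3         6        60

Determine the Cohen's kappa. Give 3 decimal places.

Observed agreement pₒ = trace/N = 184/281 = 0.6548
Expected agreement pₑ = Σ (rowᵢ·colᵢ)/N² = (69·44 + 48·48 + 40·52 + 45·50 + 79·87)/281² = 0.2095
κ = (pₒ − pₑ)/(1 − pₑ) = (0.6548 − 0.2095)/(1 − 0.2095) = 0.563

0.563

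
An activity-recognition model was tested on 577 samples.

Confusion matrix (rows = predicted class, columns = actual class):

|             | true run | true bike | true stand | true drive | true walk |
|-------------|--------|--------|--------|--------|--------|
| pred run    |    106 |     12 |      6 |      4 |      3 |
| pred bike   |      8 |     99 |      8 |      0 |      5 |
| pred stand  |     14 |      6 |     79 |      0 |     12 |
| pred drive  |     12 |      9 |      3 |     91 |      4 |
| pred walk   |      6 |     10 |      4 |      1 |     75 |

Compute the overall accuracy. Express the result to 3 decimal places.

0.780

Accuracy = trace / total = (106+99+79+91+75=450) / 577 = 450/577 = 0.780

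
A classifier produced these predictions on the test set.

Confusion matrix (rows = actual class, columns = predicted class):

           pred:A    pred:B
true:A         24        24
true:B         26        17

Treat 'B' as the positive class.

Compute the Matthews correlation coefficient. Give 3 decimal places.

MCC = (TP·TN − FP·FN) / √((TP+FP)(TP+FN)(TN+FP)(TN+FN))
Numerator = 17·24 − 24·26 = -216
Denominator = √(41·43·48·50) = √4231200 = 2056.9881
MCC = -216 / 2056.9881 = -0.105

-0.105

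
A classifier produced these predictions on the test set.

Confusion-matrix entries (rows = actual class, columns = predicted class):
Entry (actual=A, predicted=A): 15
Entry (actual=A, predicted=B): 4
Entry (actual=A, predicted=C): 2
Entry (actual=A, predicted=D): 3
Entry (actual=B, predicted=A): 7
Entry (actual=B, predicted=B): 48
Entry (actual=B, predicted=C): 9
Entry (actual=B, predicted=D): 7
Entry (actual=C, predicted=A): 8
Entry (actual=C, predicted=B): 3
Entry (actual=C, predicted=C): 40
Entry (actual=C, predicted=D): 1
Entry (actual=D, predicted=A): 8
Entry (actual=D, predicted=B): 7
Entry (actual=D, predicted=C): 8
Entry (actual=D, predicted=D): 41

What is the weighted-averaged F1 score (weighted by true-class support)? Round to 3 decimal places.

0.690

Per-class F1 score (2·TP/(2·TP+FP+FN)):
  A: TP=15, FP=7+8+8=23, FN=4+2+3=9 → 30/62 = 0.4839
  B: TP=48, FP=4+3+7=14, FN=7+9+7=23 → 96/133 = 0.7218
  C: TP=40, FP=2+9+8=19, FN=8+3+1=12 → 80/111 = 0.7207
  D: TP=41, FP=3+7+1=11, FN=8+7+8=23 → 82/116 = 0.7069
Weighted-F1 score = Σ (supportᵢ/N)·F1 scoreᵢ with N=211: (24/211)·0.4839 + (71/211)·0.7218 + (52/211)·0.7207 + (64/211)·0.7069 = 0.690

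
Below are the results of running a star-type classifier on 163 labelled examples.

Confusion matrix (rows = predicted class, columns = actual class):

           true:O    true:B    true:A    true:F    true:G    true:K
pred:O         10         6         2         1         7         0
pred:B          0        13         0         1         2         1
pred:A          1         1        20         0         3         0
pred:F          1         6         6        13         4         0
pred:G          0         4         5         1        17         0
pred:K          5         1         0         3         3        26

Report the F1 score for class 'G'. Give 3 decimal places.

Take TP from the diagonal, FP from the rest of the 'G' prediction marginal, FN from the rest of the 'G' actual marginal.
F1 score = 2·TP/(2·TP+FP+FN).
G: TP=17, FP=0+4+5+1+0=10, FN=7+2+3+4+3=19 → 34/63 = 0.5397

0.540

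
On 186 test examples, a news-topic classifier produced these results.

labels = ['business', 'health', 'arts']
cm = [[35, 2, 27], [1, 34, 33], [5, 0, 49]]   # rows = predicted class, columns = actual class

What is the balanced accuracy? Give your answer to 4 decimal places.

0.7492

Balanced accuracy = mean of per-class recall.
  business: recall = 35/41 = 0.85366
  health: recall = 34/36 = 0.94444
  arts: recall = 49/109 = 0.44954
Mean = (0.85366 + 0.94444 + 0.44954) / 3 = 0.7492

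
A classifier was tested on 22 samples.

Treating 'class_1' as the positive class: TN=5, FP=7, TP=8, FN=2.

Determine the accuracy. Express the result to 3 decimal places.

0.591

Accuracy = (TP+TN)/N = (8+5)/22 = 0.591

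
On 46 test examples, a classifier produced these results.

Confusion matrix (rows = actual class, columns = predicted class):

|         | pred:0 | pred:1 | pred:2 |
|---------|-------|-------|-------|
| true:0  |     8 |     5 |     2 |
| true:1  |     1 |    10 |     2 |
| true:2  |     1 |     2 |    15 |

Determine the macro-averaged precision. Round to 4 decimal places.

Per-class precision (TP/(TP+FP)):
  0: TP=8, FP=1+1=2 → 8/10 = 0.80000
  1: TP=10, FP=5+2=7 → 10/17 = 0.58824
  2: TP=15, FP=2+2=4 → 15/19 = 0.78947
Macro-precision = mean = (0.80000 + 0.58824 + 0.78947) / 3 = 0.7259

0.7259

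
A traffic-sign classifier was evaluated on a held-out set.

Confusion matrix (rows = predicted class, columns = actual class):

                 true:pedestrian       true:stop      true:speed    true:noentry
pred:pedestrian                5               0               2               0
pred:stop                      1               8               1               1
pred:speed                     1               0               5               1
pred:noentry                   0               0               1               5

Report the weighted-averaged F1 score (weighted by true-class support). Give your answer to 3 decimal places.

0.734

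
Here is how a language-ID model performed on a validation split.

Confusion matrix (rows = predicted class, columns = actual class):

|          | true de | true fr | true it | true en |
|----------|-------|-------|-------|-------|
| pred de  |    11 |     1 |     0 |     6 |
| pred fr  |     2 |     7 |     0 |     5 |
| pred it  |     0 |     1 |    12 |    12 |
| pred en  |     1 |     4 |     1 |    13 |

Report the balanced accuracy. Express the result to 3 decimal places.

Balanced accuracy = mean of per-class recall.
  de: recall = 11/14 = 0.7857
  fr: recall = 7/13 = 0.5385
  it: recall = 12/13 = 0.9231
  en: recall = 13/36 = 0.3611
Mean = (0.7857 + 0.5385 + 0.9231 + 0.3611) / 4 = 0.652

0.652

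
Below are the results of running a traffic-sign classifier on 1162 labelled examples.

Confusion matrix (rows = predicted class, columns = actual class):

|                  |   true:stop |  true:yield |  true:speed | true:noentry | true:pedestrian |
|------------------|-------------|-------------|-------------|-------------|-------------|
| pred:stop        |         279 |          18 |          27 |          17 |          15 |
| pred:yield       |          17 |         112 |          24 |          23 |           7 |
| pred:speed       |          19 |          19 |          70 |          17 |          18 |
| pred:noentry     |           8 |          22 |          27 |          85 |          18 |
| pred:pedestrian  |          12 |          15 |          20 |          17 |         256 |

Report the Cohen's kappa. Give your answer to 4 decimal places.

Observed agreement pₒ = trace/N = 802/1162 = 0.69019
Expected agreement pₑ = Σ (rowᵢ·colᵢ)/N² = (335·356 + 186·183 + 168·143 + 159·160 + 314·320)/1162² = 0.22458
κ = (pₒ − pₑ)/(1 − pₑ) = (0.69019 − 0.22458)/(1 − 0.22458) = 0.6005

0.6005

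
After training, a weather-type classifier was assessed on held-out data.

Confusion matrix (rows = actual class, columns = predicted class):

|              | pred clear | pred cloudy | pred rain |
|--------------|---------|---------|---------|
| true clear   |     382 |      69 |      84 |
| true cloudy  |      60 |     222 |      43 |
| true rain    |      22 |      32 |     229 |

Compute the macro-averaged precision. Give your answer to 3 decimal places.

0.718

Per-class precision (TP/(TP+FP)):
  clear: TP=382, FP=60+22=82 → 382/464 = 0.8233
  cloudy: TP=222, FP=69+32=101 → 222/323 = 0.6873
  rain: TP=229, FP=84+43=127 → 229/356 = 0.6433
Macro-precision = mean = (0.8233 + 0.6873 + 0.6433) / 3 = 0.718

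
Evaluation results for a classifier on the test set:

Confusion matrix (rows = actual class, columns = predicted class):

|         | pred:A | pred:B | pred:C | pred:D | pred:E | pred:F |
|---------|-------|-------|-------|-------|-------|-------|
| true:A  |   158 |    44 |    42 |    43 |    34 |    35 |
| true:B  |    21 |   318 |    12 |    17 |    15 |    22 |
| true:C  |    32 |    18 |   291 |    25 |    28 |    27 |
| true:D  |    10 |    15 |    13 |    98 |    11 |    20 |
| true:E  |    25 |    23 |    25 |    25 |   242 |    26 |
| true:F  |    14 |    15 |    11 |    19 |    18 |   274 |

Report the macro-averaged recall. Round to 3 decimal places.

0.658

Per-class recall (TP/(TP+FN)):
  A: TP=158, FN=44+42+43+34+35=198 → 158/356 = 0.4438
  B: TP=318, FN=21+12+17+15+22=87 → 318/405 = 0.7852
  C: TP=291, FN=32+18+25+28+27=130 → 291/421 = 0.6912
  D: TP=98, FN=10+15+13+11+20=69 → 98/167 = 0.5868
  E: TP=242, FN=25+23+25+25+26=124 → 242/366 = 0.6612
  F: TP=274, FN=14+15+11+19+18=77 → 274/351 = 0.7806
Macro-recall = mean = (0.4438 + 0.7852 + 0.6912 + 0.5868 + 0.6612 + 0.7806) / 6 = 0.658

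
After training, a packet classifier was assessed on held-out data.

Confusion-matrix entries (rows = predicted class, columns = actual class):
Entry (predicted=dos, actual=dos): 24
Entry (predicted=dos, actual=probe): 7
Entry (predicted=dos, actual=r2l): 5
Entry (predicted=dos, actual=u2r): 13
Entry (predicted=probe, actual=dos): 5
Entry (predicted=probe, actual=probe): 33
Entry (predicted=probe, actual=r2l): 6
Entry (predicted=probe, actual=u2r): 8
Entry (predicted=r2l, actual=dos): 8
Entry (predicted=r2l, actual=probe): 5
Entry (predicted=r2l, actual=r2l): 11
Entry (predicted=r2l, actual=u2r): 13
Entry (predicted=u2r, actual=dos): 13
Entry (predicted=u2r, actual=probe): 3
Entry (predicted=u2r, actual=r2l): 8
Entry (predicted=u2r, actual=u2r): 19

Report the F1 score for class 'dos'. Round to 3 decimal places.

0.485

Treat 'dos' as positive and all other classes as negative.
F1 score = 2·TP/(2·TP+FP+FN).
dos: TP=24, FP=7+5+13=25, FN=5+8+13=26 → 48/99 = 0.4848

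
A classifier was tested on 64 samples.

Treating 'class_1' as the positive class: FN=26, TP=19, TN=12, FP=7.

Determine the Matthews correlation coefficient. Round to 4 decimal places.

0.0500

MCC = (TP·TN − FP·FN) / √((TP+FP)(TP+FN)(TN+FP)(TN+FN))
Numerator = 19·12 − 7·26 = 46
Denominator = √(26·45·19·38) = √844740 = 919.0974
MCC = 46 / 919.0974 = 0.0500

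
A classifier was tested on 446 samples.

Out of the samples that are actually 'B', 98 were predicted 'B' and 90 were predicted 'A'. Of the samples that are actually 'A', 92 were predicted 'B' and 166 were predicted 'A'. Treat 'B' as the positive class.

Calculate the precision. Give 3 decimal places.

0.516

Precision = TP/(TP+FP) = 98/(98+92) = 98/190 = 0.516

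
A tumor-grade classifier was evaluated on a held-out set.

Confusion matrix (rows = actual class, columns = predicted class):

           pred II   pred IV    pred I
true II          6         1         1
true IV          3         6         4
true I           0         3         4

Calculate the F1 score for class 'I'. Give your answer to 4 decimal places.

One-vs-rest for 'I': TP = diagonal; FP = other classes predicted 'I'; FN = 'I' predicted as other.
F1 score = 2·TP/(2·TP+FP+FN).
I: TP=4, FP=1+4=5, FN=0+3=3 → 8/16 = 0.50000

0.5000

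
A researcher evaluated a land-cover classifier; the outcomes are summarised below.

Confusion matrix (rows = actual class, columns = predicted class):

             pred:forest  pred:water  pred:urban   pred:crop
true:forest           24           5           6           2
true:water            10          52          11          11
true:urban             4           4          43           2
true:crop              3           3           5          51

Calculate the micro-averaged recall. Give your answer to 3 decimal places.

0.720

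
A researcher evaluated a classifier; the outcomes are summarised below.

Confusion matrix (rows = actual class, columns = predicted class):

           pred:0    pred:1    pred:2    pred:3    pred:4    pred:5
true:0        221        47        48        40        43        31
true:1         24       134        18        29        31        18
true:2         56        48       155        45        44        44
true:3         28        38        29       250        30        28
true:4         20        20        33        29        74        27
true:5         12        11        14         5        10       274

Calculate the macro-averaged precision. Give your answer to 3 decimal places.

Per-class precision (TP/(TP+FP)):
  0: TP=221, FP=24+56+28+20+12=140 → 221/361 = 0.6122
  1: TP=134, FP=47+48+38+20+11=164 → 134/298 = 0.4497
  2: TP=155, FP=48+18+29+33+14=142 → 155/297 = 0.5219
  3: TP=250, FP=40+29+45+29+5=148 → 250/398 = 0.6281
  4: TP=74, FP=43+31+44+30+10=158 → 74/232 = 0.3190
  5: TP=274, FP=31+18+44+28+27=148 → 274/422 = 0.6493
Macro-precision = mean = (0.6122 + 0.4497 + 0.5219 + 0.6281 + 0.3190 + 0.6493) / 6 = 0.530

0.530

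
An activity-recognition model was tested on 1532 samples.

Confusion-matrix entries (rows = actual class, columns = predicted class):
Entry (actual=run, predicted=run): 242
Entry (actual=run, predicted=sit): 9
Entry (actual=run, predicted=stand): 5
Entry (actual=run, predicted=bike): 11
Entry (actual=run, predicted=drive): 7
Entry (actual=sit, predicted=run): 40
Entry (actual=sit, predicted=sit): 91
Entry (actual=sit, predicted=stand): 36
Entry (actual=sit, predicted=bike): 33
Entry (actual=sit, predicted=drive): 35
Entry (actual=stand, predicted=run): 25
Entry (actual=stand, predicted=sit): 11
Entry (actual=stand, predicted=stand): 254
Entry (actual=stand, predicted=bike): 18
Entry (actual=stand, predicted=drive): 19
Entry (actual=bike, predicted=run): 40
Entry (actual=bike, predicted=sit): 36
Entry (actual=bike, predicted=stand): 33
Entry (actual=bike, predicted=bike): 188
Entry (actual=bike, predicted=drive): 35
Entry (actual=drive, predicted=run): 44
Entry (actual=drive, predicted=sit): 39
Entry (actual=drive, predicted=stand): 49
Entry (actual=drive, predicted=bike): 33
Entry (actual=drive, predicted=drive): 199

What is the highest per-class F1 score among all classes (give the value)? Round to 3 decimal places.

0.728

Per-class F1 score (2·TP/(2·TP+FP+FN)):
  run: TP=242, FP=40+25+40+44=149, FN=9+5+11+7=32 → 484/665 = 0.7278
  sit: TP=91, FP=9+11+36+39=95, FN=40+36+33+35=144 → 182/421 = 0.4323
  stand: TP=254, FP=5+36+33+49=123, FN=25+11+18+19=73 → 508/704 = 0.7216
  bike: TP=188, FP=11+33+18+33=95, FN=40+36+33+35=144 → 376/615 = 0.6114
  drive: TP=199, FP=7+35+19+35=96, FN=44+39+49+33=165 → 398/659 = 0.6039
Highest is class 'run' with F1 score = 0.728.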